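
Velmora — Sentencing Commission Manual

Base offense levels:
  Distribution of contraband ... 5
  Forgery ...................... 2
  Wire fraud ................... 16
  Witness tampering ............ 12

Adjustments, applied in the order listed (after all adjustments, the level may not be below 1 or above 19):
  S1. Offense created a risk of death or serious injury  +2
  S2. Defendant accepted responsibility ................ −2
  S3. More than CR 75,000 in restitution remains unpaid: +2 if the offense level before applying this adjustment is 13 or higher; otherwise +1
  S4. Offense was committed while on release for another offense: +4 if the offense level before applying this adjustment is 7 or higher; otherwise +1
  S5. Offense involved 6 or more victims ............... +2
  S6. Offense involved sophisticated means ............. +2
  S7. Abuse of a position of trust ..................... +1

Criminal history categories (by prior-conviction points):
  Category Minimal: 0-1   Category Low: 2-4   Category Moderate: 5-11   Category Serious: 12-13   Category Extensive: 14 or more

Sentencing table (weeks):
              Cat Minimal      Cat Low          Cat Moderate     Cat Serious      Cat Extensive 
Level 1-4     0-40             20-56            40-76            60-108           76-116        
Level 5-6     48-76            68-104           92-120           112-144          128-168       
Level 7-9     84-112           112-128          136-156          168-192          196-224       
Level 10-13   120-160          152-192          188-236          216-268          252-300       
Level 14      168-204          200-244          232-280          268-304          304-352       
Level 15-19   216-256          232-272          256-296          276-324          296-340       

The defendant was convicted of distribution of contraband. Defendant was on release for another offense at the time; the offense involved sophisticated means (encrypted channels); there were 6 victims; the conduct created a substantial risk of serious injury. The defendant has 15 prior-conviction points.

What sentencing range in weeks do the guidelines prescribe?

Base offense level for distribution of contraband: 5.
S1 applies: 5 + 2 = 7.
S4 applies (level before this adjustment is 7 ≥ 7, so +4): 7 + 4 = 11.
S5 applies: 11 + 2 = 13.
S6 applies: 13 + 2 = 15.
Final offense level: 15.
Criminal history: 15 prior points → Category Extensive (14+).
Level 15 falls in the 15-19 band.
Grid: Level 15-19 × Category Extensive = 296-340 weeks.

296-340 weeks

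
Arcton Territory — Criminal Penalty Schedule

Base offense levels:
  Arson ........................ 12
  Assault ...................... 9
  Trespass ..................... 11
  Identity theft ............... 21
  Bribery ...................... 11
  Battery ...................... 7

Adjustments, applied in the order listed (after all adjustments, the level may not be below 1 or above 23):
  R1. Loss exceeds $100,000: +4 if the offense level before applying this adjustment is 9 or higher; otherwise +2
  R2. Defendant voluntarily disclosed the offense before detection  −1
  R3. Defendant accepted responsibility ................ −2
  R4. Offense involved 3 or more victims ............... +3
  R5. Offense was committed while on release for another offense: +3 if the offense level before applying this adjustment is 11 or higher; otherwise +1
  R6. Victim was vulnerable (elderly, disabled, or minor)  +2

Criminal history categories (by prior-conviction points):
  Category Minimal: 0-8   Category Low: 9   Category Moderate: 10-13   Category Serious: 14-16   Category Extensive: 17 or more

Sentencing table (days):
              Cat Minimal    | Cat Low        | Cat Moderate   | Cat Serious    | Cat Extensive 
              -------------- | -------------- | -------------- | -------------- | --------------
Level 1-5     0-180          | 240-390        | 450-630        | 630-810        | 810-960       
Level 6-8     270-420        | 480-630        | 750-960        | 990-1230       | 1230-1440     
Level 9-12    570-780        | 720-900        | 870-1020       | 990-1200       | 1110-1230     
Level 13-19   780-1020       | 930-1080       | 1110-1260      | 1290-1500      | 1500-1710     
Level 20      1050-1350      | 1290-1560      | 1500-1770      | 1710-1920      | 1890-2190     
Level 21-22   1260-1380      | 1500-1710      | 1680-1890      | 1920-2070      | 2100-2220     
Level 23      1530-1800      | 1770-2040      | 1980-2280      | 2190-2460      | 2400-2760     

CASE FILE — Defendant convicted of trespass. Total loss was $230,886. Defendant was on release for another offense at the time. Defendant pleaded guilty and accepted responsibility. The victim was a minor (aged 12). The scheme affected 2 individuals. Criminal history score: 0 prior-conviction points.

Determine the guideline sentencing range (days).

780-1020 days

Base offense level for trespass: 11.
R1 applies (level before this adjustment is 11 ≥ 9, so +4): 11 + 4 = 15.
R3 applies: 15 − 2 = 13.
R5 applies (level before this adjustment is 13 ≥ 11, so +3): 13 + 3 = 16.
R6 applies: 16 + 2 = 18.
Final offense level: 18.
Criminal history: 0 prior points → Category Minimal (0-8).
Level 18 falls in the 13-19 band.
Grid: Level 13-19 × Category Minimal = 780-1020 days.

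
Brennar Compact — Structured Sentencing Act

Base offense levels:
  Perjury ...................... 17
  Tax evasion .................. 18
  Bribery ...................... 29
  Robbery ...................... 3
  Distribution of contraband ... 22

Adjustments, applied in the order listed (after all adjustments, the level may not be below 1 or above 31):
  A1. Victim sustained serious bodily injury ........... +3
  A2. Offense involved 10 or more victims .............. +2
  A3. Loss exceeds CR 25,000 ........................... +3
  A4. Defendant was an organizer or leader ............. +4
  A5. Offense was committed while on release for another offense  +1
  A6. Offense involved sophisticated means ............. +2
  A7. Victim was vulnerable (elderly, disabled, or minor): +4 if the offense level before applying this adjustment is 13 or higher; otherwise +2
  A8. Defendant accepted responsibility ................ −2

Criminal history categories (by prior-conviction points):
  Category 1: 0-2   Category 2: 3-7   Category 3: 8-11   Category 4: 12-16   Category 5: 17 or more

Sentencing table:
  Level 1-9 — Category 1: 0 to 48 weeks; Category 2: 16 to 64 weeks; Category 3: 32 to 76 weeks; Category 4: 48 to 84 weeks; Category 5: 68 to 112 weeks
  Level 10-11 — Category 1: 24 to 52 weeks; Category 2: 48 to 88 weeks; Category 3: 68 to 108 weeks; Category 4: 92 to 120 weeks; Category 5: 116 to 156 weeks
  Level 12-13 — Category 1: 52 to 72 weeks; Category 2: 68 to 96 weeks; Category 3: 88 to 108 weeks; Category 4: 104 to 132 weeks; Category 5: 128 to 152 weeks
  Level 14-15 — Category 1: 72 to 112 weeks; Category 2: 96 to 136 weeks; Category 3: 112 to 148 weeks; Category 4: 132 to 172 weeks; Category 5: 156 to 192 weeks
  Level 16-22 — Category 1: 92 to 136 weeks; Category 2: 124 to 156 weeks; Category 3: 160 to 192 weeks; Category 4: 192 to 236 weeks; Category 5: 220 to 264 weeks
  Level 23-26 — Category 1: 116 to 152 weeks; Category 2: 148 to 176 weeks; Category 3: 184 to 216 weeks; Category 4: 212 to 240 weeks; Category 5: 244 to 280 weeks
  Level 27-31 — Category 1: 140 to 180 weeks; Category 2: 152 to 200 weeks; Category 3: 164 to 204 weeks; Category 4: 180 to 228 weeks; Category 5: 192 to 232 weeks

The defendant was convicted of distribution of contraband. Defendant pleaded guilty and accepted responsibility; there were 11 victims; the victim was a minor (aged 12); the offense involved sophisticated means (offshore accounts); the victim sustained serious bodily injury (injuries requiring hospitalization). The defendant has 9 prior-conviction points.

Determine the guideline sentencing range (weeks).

Base offense level for distribution of contraband: 22.
A1 applies: 22 + 3 = 25.
A2 applies: 25 + 2 = 27.
A5 does not apply.
A6 applies: 27 + 2 = 29.
A7 applies (level before this adjustment is 29 ≥ 13, so +4): 29 + 4 = 33.
A8 applies: 33 − 2 = 31.
Final offense level: 31.
Criminal history: 9 prior points → Category 3 (8-11).
Level 31 falls in the 27-31 band.
Grid: Level 27-31 × Category 3 = 164-204 weeks.

164-204 weeks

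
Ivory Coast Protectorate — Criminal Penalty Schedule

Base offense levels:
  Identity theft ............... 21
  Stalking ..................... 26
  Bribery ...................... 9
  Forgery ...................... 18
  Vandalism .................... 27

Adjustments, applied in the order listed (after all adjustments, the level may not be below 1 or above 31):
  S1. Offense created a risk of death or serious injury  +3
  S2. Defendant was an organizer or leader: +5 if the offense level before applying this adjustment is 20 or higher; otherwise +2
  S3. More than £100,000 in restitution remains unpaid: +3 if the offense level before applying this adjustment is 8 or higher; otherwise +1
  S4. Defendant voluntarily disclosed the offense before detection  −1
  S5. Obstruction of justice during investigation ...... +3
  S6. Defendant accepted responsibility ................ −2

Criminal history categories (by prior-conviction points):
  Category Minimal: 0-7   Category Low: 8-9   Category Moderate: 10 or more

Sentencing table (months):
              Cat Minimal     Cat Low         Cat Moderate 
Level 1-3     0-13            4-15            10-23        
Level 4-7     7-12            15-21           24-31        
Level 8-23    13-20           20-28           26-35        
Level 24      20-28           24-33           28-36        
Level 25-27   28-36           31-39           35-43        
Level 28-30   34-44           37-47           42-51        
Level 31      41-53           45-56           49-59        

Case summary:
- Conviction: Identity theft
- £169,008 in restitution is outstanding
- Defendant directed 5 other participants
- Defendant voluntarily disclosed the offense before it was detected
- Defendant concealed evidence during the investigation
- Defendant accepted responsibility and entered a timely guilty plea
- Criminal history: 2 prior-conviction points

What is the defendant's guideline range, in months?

Base offense level for identity theft: 21.
S2 applies (level before this adjustment is 21 ≥ 20, so +5): 21 + 5 = 26.
S3 applies (level before this adjustment is 26 ≥ 8, so +3): 26 + 3 = 29.
S4 applies: 29 − 1 = 28.
S5 applies: 28 + 3 = 31.
S6 applies: 31 − 2 = 29.
Final offense level: 29.
Criminal history: 2 prior points → Category Minimal (0-7).
Level 29 falls in the 28-30 band.
Grid: Level 28-30 × Category Minimal = 34-44 months.

34-44 months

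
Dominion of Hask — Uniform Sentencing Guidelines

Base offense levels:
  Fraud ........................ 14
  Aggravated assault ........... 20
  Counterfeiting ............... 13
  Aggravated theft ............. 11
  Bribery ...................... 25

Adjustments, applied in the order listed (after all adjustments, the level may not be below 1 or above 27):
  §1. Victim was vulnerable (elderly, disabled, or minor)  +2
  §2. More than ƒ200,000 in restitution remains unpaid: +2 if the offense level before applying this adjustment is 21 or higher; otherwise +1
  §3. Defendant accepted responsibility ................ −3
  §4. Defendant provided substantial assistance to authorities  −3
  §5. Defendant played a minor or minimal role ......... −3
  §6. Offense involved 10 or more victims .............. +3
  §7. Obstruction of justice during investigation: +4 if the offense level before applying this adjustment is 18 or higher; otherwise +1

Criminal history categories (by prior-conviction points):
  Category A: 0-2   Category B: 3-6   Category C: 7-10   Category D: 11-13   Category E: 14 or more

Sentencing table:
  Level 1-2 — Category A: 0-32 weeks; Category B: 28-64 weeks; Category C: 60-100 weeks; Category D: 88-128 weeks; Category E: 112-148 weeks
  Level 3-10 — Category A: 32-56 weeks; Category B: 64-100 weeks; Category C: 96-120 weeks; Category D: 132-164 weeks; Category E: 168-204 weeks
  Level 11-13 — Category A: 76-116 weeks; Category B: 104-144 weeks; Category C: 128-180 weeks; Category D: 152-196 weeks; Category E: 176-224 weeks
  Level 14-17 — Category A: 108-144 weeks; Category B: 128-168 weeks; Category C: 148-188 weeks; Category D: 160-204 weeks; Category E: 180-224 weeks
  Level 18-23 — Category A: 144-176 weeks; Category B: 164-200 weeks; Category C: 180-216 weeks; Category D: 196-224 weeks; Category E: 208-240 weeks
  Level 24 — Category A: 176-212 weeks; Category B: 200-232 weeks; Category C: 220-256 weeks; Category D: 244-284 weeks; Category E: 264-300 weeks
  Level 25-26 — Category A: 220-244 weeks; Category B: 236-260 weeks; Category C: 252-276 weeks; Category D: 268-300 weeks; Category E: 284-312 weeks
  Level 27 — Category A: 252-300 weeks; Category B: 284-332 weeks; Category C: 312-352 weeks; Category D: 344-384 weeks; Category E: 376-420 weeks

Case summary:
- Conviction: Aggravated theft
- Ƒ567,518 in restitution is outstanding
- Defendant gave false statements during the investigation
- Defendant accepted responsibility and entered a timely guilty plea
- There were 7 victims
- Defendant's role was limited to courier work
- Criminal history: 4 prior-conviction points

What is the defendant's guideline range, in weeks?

Base offense level for aggravated theft: 11.
§1 does not apply.
§2 applies (level before this adjustment is 11 < 21, so +1): 11 + 1 = 12.
§3 applies: 12 − 3 = 9.
§5 applies: 9 − 3 = 6.
§7 applies (level before this adjustment is 6 < 18, so +1): 6 + 1 = 7.
Final offense level: 7.
Criminal history: 4 prior points → Category B (3-6).
Level 7 falls in the 3-10 band.
Grid: Level 3-10 × Category B = 64-100 weeks.

64-100 weeks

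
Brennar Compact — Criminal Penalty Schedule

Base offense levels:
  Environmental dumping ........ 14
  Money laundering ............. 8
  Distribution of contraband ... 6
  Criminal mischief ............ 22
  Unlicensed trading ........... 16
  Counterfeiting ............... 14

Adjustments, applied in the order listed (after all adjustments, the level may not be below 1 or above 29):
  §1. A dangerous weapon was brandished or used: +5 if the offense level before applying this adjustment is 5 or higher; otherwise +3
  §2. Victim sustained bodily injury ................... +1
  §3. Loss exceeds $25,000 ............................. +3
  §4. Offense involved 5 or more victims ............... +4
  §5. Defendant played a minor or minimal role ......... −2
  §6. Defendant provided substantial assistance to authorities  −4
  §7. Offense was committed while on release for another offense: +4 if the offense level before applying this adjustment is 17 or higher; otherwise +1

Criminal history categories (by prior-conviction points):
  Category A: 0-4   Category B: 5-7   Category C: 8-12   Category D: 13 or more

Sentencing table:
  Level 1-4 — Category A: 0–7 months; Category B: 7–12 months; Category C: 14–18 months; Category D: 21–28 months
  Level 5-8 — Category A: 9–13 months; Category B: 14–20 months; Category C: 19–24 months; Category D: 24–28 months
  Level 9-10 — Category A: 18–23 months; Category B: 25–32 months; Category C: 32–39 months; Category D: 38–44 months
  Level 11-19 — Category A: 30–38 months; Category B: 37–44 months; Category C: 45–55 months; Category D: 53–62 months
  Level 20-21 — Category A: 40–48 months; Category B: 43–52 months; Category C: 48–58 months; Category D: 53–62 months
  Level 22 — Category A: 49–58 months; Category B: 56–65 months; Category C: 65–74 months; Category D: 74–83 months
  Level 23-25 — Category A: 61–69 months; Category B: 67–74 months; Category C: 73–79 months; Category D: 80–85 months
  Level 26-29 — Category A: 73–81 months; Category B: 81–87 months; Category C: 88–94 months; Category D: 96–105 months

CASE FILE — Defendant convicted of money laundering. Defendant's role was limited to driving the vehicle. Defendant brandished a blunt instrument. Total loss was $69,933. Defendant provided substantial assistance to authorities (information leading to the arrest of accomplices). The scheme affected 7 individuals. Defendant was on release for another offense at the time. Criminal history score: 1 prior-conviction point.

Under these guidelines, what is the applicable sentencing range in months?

Base offense level for money laundering: 8.
§1 applies (level before this adjustment is 8 ≥ 5, so +5): 8 + 5 = 13.
§3 applies: 13 + 3 = 16.
§4 applies: 16 + 4 = 20.
§5 applies: 20 − 2 = 18.
§6 applies: 18 − 4 = 14.
§7 applies (level before this adjustment is 14 < 17, so +1): 14 + 1 = 15.
Final offense level: 15.
Criminal history: 1 prior point → Category A (0-4).
Level 15 falls in the 11-19 band.
Grid: Level 11-19 × Category A = 30-38 months.

30-38 months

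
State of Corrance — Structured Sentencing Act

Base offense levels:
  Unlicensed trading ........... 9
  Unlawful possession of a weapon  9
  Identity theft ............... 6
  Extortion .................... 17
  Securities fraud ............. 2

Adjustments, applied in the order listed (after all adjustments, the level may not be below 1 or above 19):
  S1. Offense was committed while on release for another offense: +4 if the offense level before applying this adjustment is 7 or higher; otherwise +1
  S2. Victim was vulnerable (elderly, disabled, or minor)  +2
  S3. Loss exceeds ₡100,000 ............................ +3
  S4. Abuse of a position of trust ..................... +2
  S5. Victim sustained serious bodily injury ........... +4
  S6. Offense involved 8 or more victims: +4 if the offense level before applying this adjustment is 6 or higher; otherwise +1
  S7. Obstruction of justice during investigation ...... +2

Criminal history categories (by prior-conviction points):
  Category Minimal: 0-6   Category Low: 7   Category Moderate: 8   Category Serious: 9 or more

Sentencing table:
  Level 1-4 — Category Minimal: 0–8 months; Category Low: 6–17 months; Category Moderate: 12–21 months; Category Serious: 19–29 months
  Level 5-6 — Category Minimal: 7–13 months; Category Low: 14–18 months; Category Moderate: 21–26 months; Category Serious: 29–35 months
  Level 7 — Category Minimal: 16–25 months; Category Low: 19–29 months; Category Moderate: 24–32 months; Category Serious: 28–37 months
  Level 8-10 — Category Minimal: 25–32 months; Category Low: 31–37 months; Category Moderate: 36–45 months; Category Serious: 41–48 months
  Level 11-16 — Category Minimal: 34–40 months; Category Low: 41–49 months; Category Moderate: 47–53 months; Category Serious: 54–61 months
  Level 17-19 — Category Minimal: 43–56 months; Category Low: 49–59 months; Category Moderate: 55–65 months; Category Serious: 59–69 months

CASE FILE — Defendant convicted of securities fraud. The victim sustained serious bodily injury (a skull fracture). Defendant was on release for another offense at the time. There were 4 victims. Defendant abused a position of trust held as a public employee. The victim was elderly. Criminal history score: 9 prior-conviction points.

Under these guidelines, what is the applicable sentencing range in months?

Base offense level for securities fraud: 2.
S1 applies (level before this adjustment is 2 < 7, so +1): 2 + 1 = 3.
S2 applies: 3 + 2 = 5.
S4 applies: 5 + 2 = 7.
S5 applies: 7 + 4 = 11.
S6 does not apply.
S7 does not apply.
Final offense level: 11.
Criminal history: 9 prior points → Category Serious (9+).
Level 11 falls in the 11-16 band.
Grid: Level 11-16 × Category Serious = 54-61 months.

54-61 months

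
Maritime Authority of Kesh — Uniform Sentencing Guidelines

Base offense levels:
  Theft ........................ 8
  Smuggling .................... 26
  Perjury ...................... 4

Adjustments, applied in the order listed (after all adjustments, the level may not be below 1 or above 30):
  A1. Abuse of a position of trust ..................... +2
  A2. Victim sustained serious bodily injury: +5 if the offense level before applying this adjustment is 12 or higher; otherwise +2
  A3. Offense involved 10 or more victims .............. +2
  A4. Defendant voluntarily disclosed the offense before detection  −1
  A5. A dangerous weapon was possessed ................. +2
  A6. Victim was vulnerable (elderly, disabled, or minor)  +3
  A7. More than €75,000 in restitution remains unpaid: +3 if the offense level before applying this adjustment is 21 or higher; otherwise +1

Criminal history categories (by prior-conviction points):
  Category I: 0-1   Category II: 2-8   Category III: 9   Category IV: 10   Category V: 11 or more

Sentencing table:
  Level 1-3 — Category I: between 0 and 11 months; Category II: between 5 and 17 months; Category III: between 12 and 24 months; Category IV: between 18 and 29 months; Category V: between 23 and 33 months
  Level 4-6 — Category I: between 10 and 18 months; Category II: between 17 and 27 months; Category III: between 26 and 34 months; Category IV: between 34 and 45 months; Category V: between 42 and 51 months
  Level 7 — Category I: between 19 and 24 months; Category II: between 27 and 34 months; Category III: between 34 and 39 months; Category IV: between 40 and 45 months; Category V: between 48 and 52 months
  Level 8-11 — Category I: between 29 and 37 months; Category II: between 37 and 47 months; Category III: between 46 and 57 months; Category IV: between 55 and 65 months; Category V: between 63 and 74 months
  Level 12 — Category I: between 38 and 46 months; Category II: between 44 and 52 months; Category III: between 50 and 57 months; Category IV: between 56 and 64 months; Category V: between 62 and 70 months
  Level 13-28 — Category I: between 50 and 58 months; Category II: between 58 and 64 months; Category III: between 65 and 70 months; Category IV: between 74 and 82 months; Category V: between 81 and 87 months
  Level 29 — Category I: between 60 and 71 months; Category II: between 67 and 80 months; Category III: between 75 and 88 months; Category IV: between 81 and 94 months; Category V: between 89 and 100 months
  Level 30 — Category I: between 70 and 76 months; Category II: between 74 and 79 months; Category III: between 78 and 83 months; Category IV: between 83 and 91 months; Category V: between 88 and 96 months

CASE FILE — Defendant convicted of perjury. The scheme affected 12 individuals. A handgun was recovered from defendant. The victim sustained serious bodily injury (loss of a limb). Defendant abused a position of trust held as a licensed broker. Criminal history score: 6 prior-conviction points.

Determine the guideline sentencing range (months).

44-52 months

Base offense level for perjury: 4.
A1 applies: 4 + 2 = 6.
A2 applies (level before this adjustment is 6 < 12, so +2): 6 + 2 = 8.
A3 applies: 8 + 2 = 10.
A4 does not apply.
A5 applies: 10 + 2 = 12.
Final offense level: 12.
Criminal history: 6 prior points → Category II (2-8).
Level 12 falls in the 12 band.
Grid: Level 12 × Category II = 44-52 months.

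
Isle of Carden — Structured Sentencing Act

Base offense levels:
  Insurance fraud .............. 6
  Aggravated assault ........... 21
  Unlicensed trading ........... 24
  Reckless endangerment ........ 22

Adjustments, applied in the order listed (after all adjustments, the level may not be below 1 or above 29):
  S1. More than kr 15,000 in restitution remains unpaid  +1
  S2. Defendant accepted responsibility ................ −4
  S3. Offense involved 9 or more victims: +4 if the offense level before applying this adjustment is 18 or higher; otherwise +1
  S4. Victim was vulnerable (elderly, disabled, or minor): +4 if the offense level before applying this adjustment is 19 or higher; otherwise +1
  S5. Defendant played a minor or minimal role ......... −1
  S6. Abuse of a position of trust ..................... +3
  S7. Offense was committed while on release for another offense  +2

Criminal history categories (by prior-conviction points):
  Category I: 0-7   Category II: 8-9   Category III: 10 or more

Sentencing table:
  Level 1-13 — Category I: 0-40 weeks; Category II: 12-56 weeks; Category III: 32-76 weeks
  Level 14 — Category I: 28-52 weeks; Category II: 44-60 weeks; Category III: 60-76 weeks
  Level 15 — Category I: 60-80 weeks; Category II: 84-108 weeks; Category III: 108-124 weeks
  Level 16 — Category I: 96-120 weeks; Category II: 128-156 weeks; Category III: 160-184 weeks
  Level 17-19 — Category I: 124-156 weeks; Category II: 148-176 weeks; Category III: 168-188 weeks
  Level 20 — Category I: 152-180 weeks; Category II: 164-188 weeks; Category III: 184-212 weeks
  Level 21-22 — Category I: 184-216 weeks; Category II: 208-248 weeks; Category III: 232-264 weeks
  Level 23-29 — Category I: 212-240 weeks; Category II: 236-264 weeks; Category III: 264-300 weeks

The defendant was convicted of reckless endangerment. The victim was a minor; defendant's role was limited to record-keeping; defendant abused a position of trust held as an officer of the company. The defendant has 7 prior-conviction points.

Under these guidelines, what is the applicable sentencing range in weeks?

Base offense level for reckless endangerment: 22.
S1 does not apply.
S4 applies (level before this adjustment is 22 ≥ 19, so +4): 22 + 4 = 26.
S5 applies: 26 − 1 = 25.
S6 applies: 25 + 3 = 28.
S7 does not apply.
Final offense level: 28.
Criminal history: 7 prior points → Category I (0-7).
Level 28 falls in the 23-29 band.
Grid: Level 23-29 × Category I = 212-240 weeks.

212-240 weeks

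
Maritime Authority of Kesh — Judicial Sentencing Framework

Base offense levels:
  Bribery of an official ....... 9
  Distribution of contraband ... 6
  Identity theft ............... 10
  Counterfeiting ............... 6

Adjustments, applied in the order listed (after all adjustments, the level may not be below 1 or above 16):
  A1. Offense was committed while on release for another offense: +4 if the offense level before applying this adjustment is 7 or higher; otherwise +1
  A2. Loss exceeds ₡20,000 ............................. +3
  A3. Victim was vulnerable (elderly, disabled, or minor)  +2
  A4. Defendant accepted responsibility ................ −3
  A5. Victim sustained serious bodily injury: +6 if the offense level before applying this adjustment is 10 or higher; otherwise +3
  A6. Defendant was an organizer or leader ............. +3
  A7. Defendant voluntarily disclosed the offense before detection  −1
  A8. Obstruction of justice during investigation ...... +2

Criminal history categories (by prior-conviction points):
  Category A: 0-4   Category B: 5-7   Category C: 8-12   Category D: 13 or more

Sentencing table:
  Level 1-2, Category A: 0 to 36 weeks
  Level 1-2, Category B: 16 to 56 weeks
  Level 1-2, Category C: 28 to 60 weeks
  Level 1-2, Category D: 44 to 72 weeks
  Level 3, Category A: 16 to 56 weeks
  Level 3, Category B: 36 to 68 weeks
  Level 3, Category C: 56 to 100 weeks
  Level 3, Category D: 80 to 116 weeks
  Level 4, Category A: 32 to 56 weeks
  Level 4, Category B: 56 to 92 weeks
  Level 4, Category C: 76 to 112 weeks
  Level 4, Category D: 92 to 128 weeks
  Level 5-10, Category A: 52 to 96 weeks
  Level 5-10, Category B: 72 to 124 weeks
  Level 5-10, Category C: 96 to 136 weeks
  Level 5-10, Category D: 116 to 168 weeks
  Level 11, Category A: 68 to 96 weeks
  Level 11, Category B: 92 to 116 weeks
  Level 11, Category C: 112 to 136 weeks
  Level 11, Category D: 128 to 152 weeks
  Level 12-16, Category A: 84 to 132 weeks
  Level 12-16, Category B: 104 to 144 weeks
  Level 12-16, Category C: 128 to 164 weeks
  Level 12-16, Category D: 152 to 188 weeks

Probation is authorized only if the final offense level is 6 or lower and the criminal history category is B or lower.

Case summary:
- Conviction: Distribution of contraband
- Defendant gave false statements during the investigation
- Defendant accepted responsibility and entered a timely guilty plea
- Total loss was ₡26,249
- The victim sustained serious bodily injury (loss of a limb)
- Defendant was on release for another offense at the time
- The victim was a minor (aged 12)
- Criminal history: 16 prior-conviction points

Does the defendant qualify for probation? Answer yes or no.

No

Base offense level for distribution of contraband: 6.
A1 applies (level before this adjustment is 6 < 7, so +1): 6 + 1 = 7.
A2 applies: 7 + 3 = 10.
A3 applies: 10 + 2 = 12.
A4 applies: 12 − 3 = 9.
A5 applies (level before this adjustment is 9 < 10, so +3): 9 + 3 = 12.
A8 applies: 12 + 2 = 14.
Final offense level: 14.
Criminal history: 16 prior points → Category D (13+).
Level 14 falls in the 12-16 band.
Grid: Level 12-16 × Category D = 152-188 weeks.
Probation check: level 14 > 6 and category D > B → not eligible.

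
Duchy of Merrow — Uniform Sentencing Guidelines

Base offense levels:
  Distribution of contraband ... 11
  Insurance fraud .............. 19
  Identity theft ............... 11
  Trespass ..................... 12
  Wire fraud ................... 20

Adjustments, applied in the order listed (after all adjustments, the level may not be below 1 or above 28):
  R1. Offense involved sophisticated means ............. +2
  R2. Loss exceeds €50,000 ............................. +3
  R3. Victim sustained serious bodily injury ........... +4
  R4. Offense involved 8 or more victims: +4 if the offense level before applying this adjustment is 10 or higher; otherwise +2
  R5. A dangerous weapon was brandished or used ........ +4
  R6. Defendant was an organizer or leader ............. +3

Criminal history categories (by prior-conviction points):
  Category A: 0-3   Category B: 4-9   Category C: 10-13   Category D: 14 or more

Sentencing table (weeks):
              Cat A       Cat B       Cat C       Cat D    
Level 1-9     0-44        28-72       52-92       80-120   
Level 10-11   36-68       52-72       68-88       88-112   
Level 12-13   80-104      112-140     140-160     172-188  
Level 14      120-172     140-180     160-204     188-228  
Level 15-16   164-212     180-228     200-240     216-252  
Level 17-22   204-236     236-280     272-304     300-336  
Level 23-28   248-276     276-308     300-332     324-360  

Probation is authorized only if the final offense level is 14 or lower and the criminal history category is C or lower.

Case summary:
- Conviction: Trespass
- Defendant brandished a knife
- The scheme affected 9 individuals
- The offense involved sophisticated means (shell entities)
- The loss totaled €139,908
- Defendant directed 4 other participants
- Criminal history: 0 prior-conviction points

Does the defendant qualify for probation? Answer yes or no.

No

Base offense level for trespass: 12.
R1 applies: 12 + 2 = 14.
R2 applies: 14 + 3 = 17.
R4 applies (level before this adjustment is 17 ≥ 10, so +4): 17 + 4 = 21.
R5 applies: 21 + 4 = 25.
R6 applies: 25 + 3 = 28.
Final offense level: 28.
Criminal history: 0 prior points → Category A (0-3).
Level 28 falls in the 23-28 band.
Grid: Level 23-28 × Category A = 248-276 weeks.
Probation check: level 28 > 14 and category A ≤ C → not eligible.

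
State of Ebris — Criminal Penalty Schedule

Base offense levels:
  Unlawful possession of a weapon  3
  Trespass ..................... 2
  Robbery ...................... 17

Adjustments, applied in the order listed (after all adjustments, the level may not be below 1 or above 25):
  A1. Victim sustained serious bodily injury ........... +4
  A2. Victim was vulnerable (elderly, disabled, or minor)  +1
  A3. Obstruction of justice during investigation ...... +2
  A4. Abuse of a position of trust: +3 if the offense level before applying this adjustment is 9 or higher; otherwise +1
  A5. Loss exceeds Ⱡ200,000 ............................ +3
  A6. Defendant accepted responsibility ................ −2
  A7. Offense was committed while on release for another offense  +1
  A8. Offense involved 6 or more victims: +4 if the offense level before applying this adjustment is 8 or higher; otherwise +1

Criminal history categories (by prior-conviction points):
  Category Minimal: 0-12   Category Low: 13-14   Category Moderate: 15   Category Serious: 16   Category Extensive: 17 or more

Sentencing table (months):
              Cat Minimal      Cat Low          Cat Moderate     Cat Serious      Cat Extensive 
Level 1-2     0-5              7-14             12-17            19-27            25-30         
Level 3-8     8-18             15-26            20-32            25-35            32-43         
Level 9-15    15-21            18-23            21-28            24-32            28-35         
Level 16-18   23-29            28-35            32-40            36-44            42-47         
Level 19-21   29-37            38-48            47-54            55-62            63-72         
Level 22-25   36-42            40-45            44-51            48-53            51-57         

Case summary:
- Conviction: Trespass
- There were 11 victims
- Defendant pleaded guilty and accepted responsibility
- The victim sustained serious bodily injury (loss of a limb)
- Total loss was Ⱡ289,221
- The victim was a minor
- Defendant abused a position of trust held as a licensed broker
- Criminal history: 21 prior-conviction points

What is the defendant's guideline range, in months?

Base offense level for trespass: 2.
A1 applies: 2 + 4 = 6.
A2 applies: 6 + 1 = 7.
A3 does not apply.
A4 applies (level before this adjustment is 7 < 9, so +1): 7 + 1 = 8.
A5 applies: 8 + 3 = 11.
A6 applies: 11 − 2 = 9.
A8 applies (level before this adjustment is 9 ≥ 8, so +4): 9 + 4 = 13.
Final offense level: 13.
Criminal history: 21 prior points → Category Extensive (17+).
Level 13 falls in the 9-15 band.
Grid: Level 9-15 × Category Extensive = 28-35 months.

28-35 months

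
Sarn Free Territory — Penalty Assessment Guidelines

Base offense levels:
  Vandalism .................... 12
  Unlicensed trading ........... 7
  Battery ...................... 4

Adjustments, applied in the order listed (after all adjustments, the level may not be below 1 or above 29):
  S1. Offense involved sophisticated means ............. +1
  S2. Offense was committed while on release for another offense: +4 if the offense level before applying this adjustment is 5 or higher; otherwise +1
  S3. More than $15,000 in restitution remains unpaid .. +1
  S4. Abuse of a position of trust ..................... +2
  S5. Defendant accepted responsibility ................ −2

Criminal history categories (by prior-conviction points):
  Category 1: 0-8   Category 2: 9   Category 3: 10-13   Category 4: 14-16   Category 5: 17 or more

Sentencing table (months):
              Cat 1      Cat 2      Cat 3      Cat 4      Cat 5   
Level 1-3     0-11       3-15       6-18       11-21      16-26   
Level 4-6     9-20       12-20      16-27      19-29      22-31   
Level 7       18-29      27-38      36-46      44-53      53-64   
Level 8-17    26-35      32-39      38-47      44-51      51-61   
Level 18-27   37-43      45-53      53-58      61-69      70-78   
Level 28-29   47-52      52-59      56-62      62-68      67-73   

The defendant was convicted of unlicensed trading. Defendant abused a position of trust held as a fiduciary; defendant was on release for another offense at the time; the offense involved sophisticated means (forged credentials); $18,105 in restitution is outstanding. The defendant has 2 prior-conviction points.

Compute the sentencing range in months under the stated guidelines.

Base offense level for unlicensed trading: 7.
S1 applies: 7 + 1 = 8.
S2 applies (level before this adjustment is 8 ≥ 5, so +4): 8 + 4 = 12.
S3 applies: 12 + 1 = 13.
S4 applies: 13 + 2 = 15.
Final offense level: 15.
Criminal history: 2 prior points → Category 1 (0-8).
Level 15 falls in the 8-17 band.
Grid: Level 8-17 × Category 1 = 26-35 months.

26-35 months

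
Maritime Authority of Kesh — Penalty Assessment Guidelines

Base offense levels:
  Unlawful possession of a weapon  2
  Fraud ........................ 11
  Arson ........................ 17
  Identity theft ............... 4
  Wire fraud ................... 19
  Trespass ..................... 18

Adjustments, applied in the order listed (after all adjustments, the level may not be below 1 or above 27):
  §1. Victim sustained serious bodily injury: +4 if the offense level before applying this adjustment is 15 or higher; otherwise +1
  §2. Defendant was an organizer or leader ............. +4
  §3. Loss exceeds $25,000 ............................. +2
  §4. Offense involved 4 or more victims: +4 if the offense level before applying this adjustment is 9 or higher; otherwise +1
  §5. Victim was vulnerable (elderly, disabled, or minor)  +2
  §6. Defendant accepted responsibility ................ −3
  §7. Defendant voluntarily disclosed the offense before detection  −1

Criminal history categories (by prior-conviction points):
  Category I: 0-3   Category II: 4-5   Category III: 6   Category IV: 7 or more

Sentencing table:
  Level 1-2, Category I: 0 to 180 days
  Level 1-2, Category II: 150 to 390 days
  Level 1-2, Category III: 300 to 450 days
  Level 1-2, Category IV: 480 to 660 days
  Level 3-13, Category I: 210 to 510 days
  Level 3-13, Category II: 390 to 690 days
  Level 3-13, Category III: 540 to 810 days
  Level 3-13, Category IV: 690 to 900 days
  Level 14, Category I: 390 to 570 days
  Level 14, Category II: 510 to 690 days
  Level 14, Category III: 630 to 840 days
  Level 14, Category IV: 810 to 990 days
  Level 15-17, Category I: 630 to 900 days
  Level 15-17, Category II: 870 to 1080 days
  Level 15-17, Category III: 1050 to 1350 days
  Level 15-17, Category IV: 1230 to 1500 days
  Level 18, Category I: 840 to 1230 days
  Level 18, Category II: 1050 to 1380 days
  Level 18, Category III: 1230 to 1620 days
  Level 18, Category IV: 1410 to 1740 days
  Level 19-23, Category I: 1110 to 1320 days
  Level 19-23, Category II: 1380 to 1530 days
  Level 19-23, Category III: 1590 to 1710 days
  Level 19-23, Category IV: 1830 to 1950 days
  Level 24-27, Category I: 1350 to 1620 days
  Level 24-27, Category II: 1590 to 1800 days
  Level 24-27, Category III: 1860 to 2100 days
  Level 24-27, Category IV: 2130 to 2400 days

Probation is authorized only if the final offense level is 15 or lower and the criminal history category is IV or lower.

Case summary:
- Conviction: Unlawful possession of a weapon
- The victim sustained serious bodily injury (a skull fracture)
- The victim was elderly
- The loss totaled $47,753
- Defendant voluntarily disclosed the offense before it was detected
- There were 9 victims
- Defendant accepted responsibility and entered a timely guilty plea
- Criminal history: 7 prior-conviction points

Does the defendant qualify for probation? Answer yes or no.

Base offense level for unlawful possession of a weapon: 2.
§1 applies (level before this adjustment is 2 < 15, so +1): 2 + 1 = 3.
§3 applies: 3 + 2 = 5.
§4 applies (level before this adjustment is 5 < 9, so +1): 5 + 1 = 6.
§5 applies: 6 + 2 = 8.
§6 applies: 8 − 3 = 5.
§7 applies: 5 − 1 = 4.
Final offense level: 4.
Criminal history: 7 prior points → Category IV (7+).
Level 4 falls in the 3-13 band.
Grid: Level 3-13 × Category IV = 690-900 days.
Probation check: level 4 ≤ 15 and category IV ≤ IV → eligible.

Yes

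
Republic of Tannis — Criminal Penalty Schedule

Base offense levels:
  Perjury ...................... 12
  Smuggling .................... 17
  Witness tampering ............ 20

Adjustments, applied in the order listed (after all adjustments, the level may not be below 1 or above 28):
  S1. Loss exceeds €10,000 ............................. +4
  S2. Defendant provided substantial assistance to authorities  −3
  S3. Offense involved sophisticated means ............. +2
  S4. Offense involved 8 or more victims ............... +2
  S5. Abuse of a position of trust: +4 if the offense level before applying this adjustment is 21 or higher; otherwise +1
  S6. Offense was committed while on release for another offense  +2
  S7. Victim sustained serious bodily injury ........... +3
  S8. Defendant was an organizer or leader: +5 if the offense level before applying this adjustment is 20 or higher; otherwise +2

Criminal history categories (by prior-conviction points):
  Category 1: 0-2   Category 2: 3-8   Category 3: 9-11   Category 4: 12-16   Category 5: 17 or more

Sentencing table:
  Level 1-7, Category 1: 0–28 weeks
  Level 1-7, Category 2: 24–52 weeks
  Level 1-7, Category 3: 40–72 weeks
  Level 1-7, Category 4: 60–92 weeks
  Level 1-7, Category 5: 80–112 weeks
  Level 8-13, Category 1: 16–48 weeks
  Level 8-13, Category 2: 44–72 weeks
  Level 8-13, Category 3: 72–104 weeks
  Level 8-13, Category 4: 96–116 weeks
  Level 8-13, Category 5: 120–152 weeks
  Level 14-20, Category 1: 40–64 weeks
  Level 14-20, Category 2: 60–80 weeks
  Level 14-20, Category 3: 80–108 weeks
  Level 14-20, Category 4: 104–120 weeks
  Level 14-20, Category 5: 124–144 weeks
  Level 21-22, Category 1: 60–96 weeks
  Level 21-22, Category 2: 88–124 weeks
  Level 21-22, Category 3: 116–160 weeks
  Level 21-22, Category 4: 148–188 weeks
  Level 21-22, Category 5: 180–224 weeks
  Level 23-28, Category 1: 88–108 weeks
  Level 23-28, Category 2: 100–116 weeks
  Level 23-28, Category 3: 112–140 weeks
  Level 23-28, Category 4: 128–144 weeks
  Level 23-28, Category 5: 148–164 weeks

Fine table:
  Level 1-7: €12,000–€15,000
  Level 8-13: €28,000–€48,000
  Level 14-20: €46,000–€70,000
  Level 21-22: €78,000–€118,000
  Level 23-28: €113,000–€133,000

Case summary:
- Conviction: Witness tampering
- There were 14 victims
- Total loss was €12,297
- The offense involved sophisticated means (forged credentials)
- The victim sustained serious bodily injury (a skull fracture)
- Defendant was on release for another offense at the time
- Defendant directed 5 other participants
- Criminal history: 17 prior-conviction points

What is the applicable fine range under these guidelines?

€113,000–€133,000

Base offense level for witness tampering: 20.
S1 applies: 20 + 4 = 24.
S2 does not apply.
S3 applies: 24 + 2 = 26.
S4 applies: 26 + 2 = 28.
S5 does not apply.
S6 applies: 28 + 2 = 30.
S7 applies: 30 + 3 = 33.
S8 applies (level before this adjustment is 33 ≥ 20, so +5): 33 + 5 = 38.
Level 38 exceeds the maximum of 28; capped at 28.
Final offense level: 28.
Level 28 falls in the 23-28 band.
Fine table: Level 23-28 → €113,000–€133,000.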